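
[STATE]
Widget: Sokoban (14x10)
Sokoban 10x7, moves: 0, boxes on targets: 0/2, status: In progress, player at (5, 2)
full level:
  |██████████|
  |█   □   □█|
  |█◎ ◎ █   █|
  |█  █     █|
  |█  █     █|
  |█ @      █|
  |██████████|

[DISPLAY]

██████████    
█   □   □█    
█◎ ◎ █   █    
█  █     █    
█  █     █    
█ @      █    
██████████    
Moves: 0  0/2 
              
              


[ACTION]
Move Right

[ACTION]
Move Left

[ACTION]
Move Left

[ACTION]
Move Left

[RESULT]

██████████    
█   □   □█    
█◎ ◎ █   █    
█  █     █    
█  █     █    
█@       █    
██████████    
Moves: 3  0/2 
              
              


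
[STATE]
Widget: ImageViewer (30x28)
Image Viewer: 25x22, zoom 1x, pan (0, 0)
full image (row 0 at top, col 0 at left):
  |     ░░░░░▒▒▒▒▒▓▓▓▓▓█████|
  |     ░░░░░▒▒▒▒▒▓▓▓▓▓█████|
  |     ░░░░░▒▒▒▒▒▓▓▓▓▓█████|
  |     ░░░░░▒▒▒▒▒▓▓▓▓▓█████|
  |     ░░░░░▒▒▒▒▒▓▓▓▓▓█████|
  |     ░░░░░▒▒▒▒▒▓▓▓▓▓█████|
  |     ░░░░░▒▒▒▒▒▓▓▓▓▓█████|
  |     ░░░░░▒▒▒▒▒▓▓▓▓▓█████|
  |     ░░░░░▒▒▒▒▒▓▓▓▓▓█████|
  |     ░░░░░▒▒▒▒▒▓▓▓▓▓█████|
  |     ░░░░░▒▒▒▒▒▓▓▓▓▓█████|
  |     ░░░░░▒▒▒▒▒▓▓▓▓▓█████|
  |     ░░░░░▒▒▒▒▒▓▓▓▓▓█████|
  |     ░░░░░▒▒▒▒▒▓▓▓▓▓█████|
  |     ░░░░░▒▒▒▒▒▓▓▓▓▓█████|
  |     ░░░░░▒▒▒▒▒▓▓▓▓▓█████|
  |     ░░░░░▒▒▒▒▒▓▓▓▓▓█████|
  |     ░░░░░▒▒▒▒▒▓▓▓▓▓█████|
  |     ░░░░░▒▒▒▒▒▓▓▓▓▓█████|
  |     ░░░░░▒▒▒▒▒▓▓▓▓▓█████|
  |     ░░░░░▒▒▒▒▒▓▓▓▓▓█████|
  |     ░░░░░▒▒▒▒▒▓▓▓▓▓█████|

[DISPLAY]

     ░░░░░▒▒▒▒▒▓▓▓▓▓█████     
     ░░░░░▒▒▒▒▒▓▓▓▓▓█████     
     ░░░░░▒▒▒▒▒▓▓▓▓▓█████     
     ░░░░░▒▒▒▒▒▓▓▓▓▓█████     
     ░░░░░▒▒▒▒▒▓▓▓▓▓█████     
     ░░░░░▒▒▒▒▒▓▓▓▓▓█████     
     ░░░░░▒▒▒▒▒▓▓▓▓▓█████     
     ░░░░░▒▒▒▒▒▓▓▓▓▓█████     
     ░░░░░▒▒▒▒▒▓▓▓▓▓█████     
     ░░░░░▒▒▒▒▒▓▓▓▓▓█████     
     ░░░░░▒▒▒▒▒▓▓▓▓▓█████     
     ░░░░░▒▒▒▒▒▓▓▓▓▓█████     
     ░░░░░▒▒▒▒▒▓▓▓▓▓█████     
     ░░░░░▒▒▒▒▒▓▓▓▓▓█████     
     ░░░░░▒▒▒▒▒▓▓▓▓▓█████     
     ░░░░░▒▒▒▒▒▓▓▓▓▓█████     
     ░░░░░▒▒▒▒▒▓▓▓▓▓█████     
     ░░░░░▒▒▒▒▒▓▓▓▓▓█████     
     ░░░░░▒▒▒▒▒▓▓▓▓▓█████     
     ░░░░░▒▒▒▒▒▓▓▓▓▓█████     
     ░░░░░▒▒▒▒▒▓▓▓▓▓█████     
     ░░░░░▒▒▒▒▒▓▓▓▓▓█████     
                              
                              
                              
                              
                              
                              


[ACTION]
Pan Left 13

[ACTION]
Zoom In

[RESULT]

          ░░░░░░░░░░▒▒▒▒▒▒▒▒▒▒
          ░░░░░░░░░░▒▒▒▒▒▒▒▒▒▒
          ░░░░░░░░░░▒▒▒▒▒▒▒▒▒▒
          ░░░░░░░░░░▒▒▒▒▒▒▒▒▒▒
          ░░░░░░░░░░▒▒▒▒▒▒▒▒▒▒
          ░░░░░░░░░░▒▒▒▒▒▒▒▒▒▒
          ░░░░░░░░░░▒▒▒▒▒▒▒▒▒▒
          ░░░░░░░░░░▒▒▒▒▒▒▒▒▒▒
          ░░░░░░░░░░▒▒▒▒▒▒▒▒▒▒
          ░░░░░░░░░░▒▒▒▒▒▒▒▒▒▒
          ░░░░░░░░░░▒▒▒▒▒▒▒▒▒▒
          ░░░░░░░░░░▒▒▒▒▒▒▒▒▒▒
          ░░░░░░░░░░▒▒▒▒▒▒▒▒▒▒
          ░░░░░░░░░░▒▒▒▒▒▒▒▒▒▒
          ░░░░░░░░░░▒▒▒▒▒▒▒▒▒▒
          ░░░░░░░░░░▒▒▒▒▒▒▒▒▒▒
          ░░░░░░░░░░▒▒▒▒▒▒▒▒▒▒
          ░░░░░░░░░░▒▒▒▒▒▒▒▒▒▒
          ░░░░░░░░░░▒▒▒▒▒▒▒▒▒▒
          ░░░░░░░░░░▒▒▒▒▒▒▒▒▒▒
          ░░░░░░░░░░▒▒▒▒▒▒▒▒▒▒
          ░░░░░░░░░░▒▒▒▒▒▒▒▒▒▒
          ░░░░░░░░░░▒▒▒▒▒▒▒▒▒▒
          ░░░░░░░░░░▒▒▒▒▒▒▒▒▒▒
          ░░░░░░░░░░▒▒▒▒▒▒▒▒▒▒
          ░░░░░░░░░░▒▒▒▒▒▒▒▒▒▒
          ░░░░░░░░░░▒▒▒▒▒▒▒▒▒▒
          ░░░░░░░░░░▒▒▒▒▒▒▒▒▒▒


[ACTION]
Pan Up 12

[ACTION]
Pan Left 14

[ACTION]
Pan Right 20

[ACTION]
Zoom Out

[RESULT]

█████                         
█████                         
█████                         
█████                         
█████                         
█████                         
█████                         
█████                         
█████                         
█████                         
█████                         
█████                         
█████                         
█████                         
█████                         
█████                         
█████                         
█████                         
█████                         
█████                         
█████                         
█████                         
                              
                              
                              
                              
                              
                              


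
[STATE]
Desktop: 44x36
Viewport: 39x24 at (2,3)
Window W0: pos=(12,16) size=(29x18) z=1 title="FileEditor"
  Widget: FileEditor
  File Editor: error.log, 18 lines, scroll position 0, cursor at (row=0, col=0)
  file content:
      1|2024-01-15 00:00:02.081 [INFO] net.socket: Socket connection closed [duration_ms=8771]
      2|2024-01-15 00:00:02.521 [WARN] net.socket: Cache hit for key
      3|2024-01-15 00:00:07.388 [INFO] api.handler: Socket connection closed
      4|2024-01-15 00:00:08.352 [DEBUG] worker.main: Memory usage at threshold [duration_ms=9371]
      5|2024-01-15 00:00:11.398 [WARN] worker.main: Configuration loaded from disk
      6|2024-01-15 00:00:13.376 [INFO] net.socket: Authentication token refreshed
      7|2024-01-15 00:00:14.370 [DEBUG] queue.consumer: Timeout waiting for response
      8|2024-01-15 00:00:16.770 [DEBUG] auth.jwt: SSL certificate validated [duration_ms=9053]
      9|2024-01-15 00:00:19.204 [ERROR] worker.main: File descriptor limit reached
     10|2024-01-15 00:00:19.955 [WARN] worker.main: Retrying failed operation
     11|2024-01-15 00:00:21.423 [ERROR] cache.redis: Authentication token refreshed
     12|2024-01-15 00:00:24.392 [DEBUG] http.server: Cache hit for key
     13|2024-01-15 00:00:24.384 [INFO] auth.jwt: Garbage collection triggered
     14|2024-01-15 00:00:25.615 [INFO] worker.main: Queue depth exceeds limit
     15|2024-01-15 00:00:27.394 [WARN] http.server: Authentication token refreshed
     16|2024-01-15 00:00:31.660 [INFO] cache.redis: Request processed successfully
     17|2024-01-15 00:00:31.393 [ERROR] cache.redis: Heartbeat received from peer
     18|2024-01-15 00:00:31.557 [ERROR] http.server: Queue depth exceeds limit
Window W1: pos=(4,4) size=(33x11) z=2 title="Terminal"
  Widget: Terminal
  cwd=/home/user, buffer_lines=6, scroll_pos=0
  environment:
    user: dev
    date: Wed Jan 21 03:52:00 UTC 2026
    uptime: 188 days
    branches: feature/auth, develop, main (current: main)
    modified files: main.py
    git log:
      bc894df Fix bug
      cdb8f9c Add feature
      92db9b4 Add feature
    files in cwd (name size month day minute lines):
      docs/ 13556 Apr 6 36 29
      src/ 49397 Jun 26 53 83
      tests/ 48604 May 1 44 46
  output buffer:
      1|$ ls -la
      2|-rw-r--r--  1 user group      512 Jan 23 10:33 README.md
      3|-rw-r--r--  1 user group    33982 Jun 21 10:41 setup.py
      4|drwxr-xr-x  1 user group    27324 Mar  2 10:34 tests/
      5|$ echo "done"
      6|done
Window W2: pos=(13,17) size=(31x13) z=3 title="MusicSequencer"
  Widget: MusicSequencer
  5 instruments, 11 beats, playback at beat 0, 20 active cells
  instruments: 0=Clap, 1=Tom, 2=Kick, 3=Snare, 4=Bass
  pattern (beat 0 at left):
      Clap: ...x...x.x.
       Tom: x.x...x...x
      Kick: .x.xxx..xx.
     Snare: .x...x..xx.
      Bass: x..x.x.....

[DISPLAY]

                                       
  ┏━━━━━━━━━━━━━━━━━━━━━━━━━━━━━━━┓    
  ┃ Terminal                      ┃    
  ┠───────────────────────────────┨    
  ┃$ ls -la                       ┃    
  ┃-rw-r--r--  1 user group      5┃    
  ┃-rw-r--r--  1 user group    339┃    
  ┃drwxr-xr-x  1 user group    273┃    
  ┃$ echo "done"                  ┃    
  ┃done                           ┃    
  ┃$ █                            ┃    
  ┗━━━━━━━━━━━━━━━━━━━━━━━━━━━━━━━┛    
                                       
          ┏━━━━━━━━━━━━━━━━━━━━━━━━━━━┓
          ┃┏━━━━━━━━━━━━━━━━━━━━━━━━━━━
          ┠┃ MusicSequencer            
          ┃┠───────────────────────────
          ┃┃      ▼1234567890          
          ┃┃  Clap···█···█·█·          
          ┃┃   Tom█·█···█···█          
          ┃┃  Kick·█·███··██·          
          ┃┃ Snare·█···█··██·          
          ┃┃  Bass█··█·█·····          
          ┃┃                           


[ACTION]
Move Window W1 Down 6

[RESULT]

                                       
                                       
                                       
                                       
                                       
                                       
                                       
  ┏━━━━━━━━━━━━━━━━━━━━━━━━━━━━━━━┓    
  ┃ Terminal                      ┃    
  ┠───────────────────────────────┨    
  ┃$ ls -la                       ┃    
  ┃-rw-r--r--  1 user group      5┃    
  ┃-rw-r--r--  1 user group    339┃    
  ┃drwxr-xr-x  1 user group    273┃━━━┓
  ┃$ echo "┏━━━━━━━━━━━━━━━━━━━━━━━━━━━
  ┃done    ┃ MusicSequencer            
  ┃$ █     ┠───────────────────────────
  ┗━━━━━━━━┃      ▼1234567890          
          ┃┃  Clap···█···█·█·          
          ┃┃   Tom█·█···█···█          
          ┃┃  Kick·█·███··██·          
          ┃┃ Snare·█···█··██·          
          ┃┃  Bass█··█·█·····          
          ┃┃                           


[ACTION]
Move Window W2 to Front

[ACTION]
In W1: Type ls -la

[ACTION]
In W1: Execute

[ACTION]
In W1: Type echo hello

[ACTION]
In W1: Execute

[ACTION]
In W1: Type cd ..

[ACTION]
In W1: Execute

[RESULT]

                                       
                                       
                                       
                                       
                                       
                                       
                                       
  ┏━━━━━━━━━━━━━━━━━━━━━━━━━━━━━━━┓    
  ┃ Terminal                      ┃    
  ┠───────────────────────────────┨    
  ┃drwxr-xr-x  1 dev group    4939┃    
  ┃drwxr-xr-x  1 dev group    4860┃    
  ┃$ echo hello                   ┃    
  ┃hello                          ┃━━━┓
  ┃$ cd .. ┏━━━━━━━━━━━━━━━━━━━━━━━━━━━
  ┃        ┃ MusicSequencer            
  ┃$ █     ┠───────────────────────────
  ┗━━━━━━━━┃      ▼1234567890          
          ┃┃  Clap···█···█·█·          
          ┃┃   Tom█·█···█···█          
          ┃┃  Kick·█·███··██·          
          ┃┃ Snare·█···█··██·          
          ┃┃  Bass█··█·█·····          
          ┃┃                           


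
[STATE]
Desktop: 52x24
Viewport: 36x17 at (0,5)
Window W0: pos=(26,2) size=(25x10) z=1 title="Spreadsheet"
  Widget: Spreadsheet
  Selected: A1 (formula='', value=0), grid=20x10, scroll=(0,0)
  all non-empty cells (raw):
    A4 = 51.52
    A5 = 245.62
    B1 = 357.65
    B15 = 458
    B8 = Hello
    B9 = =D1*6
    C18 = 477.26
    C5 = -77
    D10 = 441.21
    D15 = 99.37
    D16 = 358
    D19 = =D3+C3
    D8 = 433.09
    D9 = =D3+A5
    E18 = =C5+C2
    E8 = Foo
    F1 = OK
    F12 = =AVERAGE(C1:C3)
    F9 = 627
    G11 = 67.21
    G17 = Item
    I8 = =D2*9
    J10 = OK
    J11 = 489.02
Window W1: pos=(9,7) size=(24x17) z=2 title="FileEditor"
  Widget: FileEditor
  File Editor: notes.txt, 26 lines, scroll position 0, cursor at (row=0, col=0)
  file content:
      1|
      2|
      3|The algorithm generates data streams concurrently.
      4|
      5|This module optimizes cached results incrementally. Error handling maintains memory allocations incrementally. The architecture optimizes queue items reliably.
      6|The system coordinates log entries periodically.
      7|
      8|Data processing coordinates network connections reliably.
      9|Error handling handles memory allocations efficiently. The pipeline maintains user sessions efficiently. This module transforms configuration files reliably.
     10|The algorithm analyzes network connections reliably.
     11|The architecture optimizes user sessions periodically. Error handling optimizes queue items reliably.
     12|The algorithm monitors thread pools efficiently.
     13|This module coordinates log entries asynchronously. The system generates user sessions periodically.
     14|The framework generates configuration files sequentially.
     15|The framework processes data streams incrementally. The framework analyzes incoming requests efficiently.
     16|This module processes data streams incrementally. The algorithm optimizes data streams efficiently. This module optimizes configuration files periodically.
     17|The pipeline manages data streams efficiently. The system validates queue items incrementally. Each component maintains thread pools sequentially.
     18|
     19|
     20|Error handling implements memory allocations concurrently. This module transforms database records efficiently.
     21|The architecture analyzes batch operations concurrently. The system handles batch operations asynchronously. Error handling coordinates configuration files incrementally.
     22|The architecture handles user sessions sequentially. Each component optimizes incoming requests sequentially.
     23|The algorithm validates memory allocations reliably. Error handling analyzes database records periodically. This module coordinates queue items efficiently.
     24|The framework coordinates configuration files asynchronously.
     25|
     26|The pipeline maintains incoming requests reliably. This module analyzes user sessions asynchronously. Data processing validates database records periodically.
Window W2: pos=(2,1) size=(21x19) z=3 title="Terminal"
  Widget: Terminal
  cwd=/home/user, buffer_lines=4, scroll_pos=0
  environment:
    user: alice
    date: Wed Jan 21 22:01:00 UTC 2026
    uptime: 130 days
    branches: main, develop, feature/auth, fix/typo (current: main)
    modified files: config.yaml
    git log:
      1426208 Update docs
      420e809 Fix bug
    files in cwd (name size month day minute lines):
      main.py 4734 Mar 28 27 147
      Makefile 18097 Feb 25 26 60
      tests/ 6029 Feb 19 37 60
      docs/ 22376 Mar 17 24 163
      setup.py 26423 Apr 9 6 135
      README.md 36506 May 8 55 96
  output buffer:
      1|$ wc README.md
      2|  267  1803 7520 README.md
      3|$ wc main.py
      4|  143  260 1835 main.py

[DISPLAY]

  ┃  267  1803 7520 RE┃   ┃A1:      
  ┃$ wc main.py       ┃   ┃       A 
  ┃  143  260 1835 mai┃━━━━━━━━━┓---
  ┃$ █                ┃         ┃   
  ┃                   ┃─────────┨   
  ┃                   ┃        ▲┃   
  ┃                   ┃        █┃━━━
  ┃                   ┃ generat░┃   
  ┃                   ┃        ░┃   
  ┃                   ┃ptimizes░┃   
  ┃                   ┃ordinate░┃   
  ┃                   ┃        ░┃   
  ┃                   ┃ng coord░┃   
  ┃                   ┃g handle░┃   
  ┗━━━━━━━━━━━━━━━━━━━┛ analyze░┃   
         ┃The architecture opti░┃   
         ┃The algorithm monitor░┃   


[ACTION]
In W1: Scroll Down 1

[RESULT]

  ┃  267  1803 7520 RE┃   ┃A1:      
  ┃$ wc main.py       ┃   ┃       A 
  ┃  143  260 1835 mai┃━━━━━━━━━┓---
  ┃$ █                ┃         ┃   
  ┃                   ┃─────────┨   
  ┃                   ┃        ▲┃   
  ┃                   ┃ generat█┃━━━
  ┃                   ┃        ░┃   
  ┃                   ┃ptimizes░┃   
  ┃                   ┃ordinate░┃   
  ┃                   ┃        ░┃   
  ┃                   ┃ng coord░┃   
  ┃                   ┃g handle░┃   
  ┃                   ┃ analyze░┃   
  ┗━━━━━━━━━━━━━━━━━━━┛ure opti░┃   
         ┃The algorithm monitor░┃   
         ┃This module coordinat░┃   


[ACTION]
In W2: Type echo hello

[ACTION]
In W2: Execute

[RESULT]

  ┃  267  1803 7520 RE┃   ┃A1:      
  ┃$ wc main.py       ┃   ┃       A 
  ┃  143  260 1835 mai┃━━━━━━━━━┓---
  ┃$ echo hello       ┃         ┃   
  ┃hello              ┃─────────┨   
  ┃$ █                ┃        ▲┃   
  ┃                   ┃ generat█┃━━━
  ┃                   ┃        ░┃   
  ┃                   ┃ptimizes░┃   
  ┃                   ┃ordinate░┃   
  ┃                   ┃        ░┃   
  ┃                   ┃ng coord░┃   
  ┃                   ┃g handle░┃   
  ┃                   ┃ analyze░┃   
  ┗━━━━━━━━━━━━━━━━━━━┛ure opti░┃   
         ┃The algorithm monitor░┃   
         ┃This module coordinat░┃   


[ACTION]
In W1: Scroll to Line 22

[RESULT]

  ┃  267  1803 7520 RE┃   ┃A1:      
  ┃$ wc main.py       ┃   ┃       A 
  ┃  143  260 1835 mai┃━━━━━━━━━┓---
  ┃$ echo hello       ┃         ┃   
  ┃hello              ┃─────────┨   
  ┃$ █                ┃ generat▲┃   
  ┃                   ┃ process░┃━━━
  ┃                   ┃rocesses░┃   
  ┃                   ┃manages ░┃   
  ┃                   ┃        ░┃   
  ┃                   ┃        ░┃   
  ┃                   ┃g implem░┃   
  ┃                   ┃ure anal░┃   
  ┃                   ┃ure hand░┃   
  ┗━━━━━━━━━━━━━━━━━━━┛ validat░┃   
         ┃The framework coordin░┃   
         ┃                     █┃   


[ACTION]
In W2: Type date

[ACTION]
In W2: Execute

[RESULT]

  ┃  267  1803 7520 RE┃   ┃A1:      
  ┃$ wc main.py       ┃   ┃       A 
  ┃  143  260 1835 mai┃━━━━━━━━━┓---
  ┃$ echo hello       ┃         ┃   
  ┃hello              ┃─────────┨   
  ┃$ date             ┃ generat▲┃   
  ┃Wed Jan 21 22:01:00┃ process░┃━━━
  ┃$ █                ┃rocesses░┃   
  ┃                   ┃manages ░┃   
  ┃                   ┃        ░┃   
  ┃                   ┃        ░┃   
  ┃                   ┃g implem░┃   
  ┃                   ┃ure anal░┃   
  ┃                   ┃ure hand░┃   
  ┗━━━━━━━━━━━━━━━━━━━┛ validat░┃   
         ┃The framework coordin░┃   
         ┃                     █┃   


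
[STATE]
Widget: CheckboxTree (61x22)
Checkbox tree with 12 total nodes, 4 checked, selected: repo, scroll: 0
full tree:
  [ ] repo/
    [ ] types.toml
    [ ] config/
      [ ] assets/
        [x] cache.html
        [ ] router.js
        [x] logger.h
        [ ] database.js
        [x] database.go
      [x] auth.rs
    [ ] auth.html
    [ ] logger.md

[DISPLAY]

>[-] repo/                                                   
   [ ] types.toml                                            
   [-] config/                                               
     [-] assets/                                             
       [x] cache.html                                        
       [ ] router.js                                         
       [x] logger.h                                          
       [ ] database.js                                       
       [x] database.go                                       
     [x] auth.rs                                             
   [ ] auth.html                                             
   [ ] logger.md                                             
                                                             
                                                             
                                                             
                                                             
                                                             
                                                             
                                                             
                                                             
                                                             
                                                             


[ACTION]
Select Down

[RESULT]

 [-] repo/                                                   
>  [ ] types.toml                                            
   [-] config/                                               
     [-] assets/                                             
       [x] cache.html                                        
       [ ] router.js                                         
       [x] logger.h                                          
       [ ] database.js                                       
       [x] database.go                                       
     [x] auth.rs                                             
   [ ] auth.html                                             
   [ ] logger.md                                             
                                                             
                                                             
                                                             
                                                             
                                                             
                                                             
                                                             
                                                             
                                                             
                                                             


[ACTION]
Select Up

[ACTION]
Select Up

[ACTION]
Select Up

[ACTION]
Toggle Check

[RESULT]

>[x] repo/                                                   
   [x] types.toml                                            
   [x] config/                                               
     [x] assets/                                             
       [x] cache.html                                        
       [x] router.js                                         
       [x] logger.h                                          
       [x] database.js                                       
       [x] database.go                                       
     [x] auth.rs                                             
   [x] auth.html                                             
   [x] logger.md                                             
                                                             
                                                             
                                                             
                                                             
                                                             
                                                             
                                                             
                                                             
                                                             
                                                             


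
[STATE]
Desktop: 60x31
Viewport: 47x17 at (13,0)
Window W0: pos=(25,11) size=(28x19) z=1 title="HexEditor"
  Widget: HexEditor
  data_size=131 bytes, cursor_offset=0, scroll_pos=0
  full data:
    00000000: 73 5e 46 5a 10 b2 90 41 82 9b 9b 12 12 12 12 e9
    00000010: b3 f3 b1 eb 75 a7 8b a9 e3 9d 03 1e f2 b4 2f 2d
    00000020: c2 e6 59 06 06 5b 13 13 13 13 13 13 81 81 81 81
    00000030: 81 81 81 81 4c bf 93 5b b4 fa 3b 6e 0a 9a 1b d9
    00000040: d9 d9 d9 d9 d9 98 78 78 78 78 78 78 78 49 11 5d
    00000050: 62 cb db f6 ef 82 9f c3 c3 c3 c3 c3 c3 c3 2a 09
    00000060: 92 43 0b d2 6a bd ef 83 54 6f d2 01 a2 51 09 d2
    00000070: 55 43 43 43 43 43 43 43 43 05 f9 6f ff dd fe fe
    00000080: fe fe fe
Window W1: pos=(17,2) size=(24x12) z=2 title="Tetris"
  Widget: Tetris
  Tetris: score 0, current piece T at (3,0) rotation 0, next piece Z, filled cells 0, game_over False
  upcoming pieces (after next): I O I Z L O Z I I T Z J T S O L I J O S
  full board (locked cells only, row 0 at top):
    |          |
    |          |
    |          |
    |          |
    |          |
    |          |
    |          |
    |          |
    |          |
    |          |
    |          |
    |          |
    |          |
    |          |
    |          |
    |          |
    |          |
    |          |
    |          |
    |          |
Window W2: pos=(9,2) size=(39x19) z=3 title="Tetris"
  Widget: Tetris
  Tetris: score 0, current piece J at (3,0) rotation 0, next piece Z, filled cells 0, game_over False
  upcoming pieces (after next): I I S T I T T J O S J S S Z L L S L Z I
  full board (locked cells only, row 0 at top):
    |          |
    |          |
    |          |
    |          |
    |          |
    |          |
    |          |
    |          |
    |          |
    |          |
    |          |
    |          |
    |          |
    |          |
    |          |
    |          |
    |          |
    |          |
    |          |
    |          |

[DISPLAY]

                                               
                                               
━━━━━━━━━━━━━━━━━━━━━━━━━━━━━━━━━━┓            
tris                              ┃            
──────────────────────────────────┨            
       │Next:                     ┃            
       │▓▓                        ┃            
       │ ▓▓                       ┃            
       │                          ┃            
       │                          ┃            
       │                          ┃            
       │Score:                    ┃━━━━┓       
       │0                         ┃    ┃       
       │                          ┃────┨       
       │                          ┃10 b┃       
       │                          ┃75 a┃       
       │                          ┃06 5┃       


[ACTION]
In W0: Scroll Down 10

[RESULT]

                                               
                                               
━━━━━━━━━━━━━━━━━━━━━━━━━━━━━━━━━━┓            
tris                              ┃            
──────────────────────────────────┨            
       │Next:                     ┃            
       │▓▓                        ┃            
       │ ▓▓                       ┃            
       │                          ┃            
       │                          ┃            
       │                          ┃            
       │Score:                    ┃━━━━┓       
       │0                         ┃    ┃       
       │                          ┃────┨       
       │                          ┃    ┃       
       │                          ┃    ┃       
       │                          ┃    ┃       


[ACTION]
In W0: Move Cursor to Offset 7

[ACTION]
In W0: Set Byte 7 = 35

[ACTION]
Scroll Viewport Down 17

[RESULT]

       │                          ┃    ┃       
       │                          ┃    ┃       
       │                          ┃    ┃       
       │                          ┃    ┃       
       │                          ┃    ┃       
       │                          ┃    ┃       
━━━━━━━━━━━━━━━━━━━━━━━━━━━━━━━━━━┛    ┃       
            ┃                          ┃       
            ┃                          ┃       
            ┃                          ┃       
            ┃                          ┃       
            ┃                          ┃       
            ┃                          ┃       
            ┃                          ┃       
            ┃                          ┃       
            ┗━━━━━━━━━━━━━━━━━━━━━━━━━━┛       
                                               


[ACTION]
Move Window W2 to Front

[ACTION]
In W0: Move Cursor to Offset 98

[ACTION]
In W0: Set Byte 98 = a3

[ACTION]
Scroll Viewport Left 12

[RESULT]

        ┃          │                          ┃
        ┃          │                          ┃
        ┃          │                          ┃
        ┃          │                          ┃
        ┃          │                          ┃
        ┃          │                          ┃
        ┗━━━━━━━━━━━━━━━━━━━━━━━━━━━━━━━━━━━━━┛
                        ┃                      
                        ┃                      
                        ┃                      
                        ┃                      
                        ┃                      
                        ┃                      
                        ┃                      
                        ┃                      
                        ┗━━━━━━━━━━━━━━━━━━━━━━
                                               


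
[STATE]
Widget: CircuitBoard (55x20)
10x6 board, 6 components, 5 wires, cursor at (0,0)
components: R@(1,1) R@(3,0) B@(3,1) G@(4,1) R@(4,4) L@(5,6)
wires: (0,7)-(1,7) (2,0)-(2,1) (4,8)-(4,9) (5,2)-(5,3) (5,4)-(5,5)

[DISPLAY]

   0 1 2 3 4 5 6 7 8 9                                 
0  [.]                          ·                      
                                │                      
1       R                       ·                      
                                                       
2   · ─ ·                                              
                                                       
3   R   B                                              
                                                       
4       G           R               · ─ ·              
                                                       
5           · ─ ·   · ─ ·   L                          
Cursor: (0,0)                                          
                                                       
                                                       
                                                       
                                                       
                                                       
                                                       
                                                       


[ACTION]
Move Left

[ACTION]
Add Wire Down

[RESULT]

   0 1 2 3 4 5 6 7 8 9                                 
0  [.]                          ·                      
    │                           │                      
1   ·   R                       ·                      
                                                       
2   · ─ ·                                              
                                                       
3   R   B                                              
                                                       
4       G           R               · ─ ·              
                                                       
5           · ─ ·   · ─ ·   L                          
Cursor: (0,0)                                          
                                                       
                                                       
                                                       
                                                       
                                                       
                                                       
                                                       


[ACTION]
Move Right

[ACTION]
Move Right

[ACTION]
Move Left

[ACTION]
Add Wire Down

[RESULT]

   0 1 2 3 4 5 6 7 8 9                                 
0   ·  [.]                      ·                      
    │   │                       │                      
1   ·   R                       ·                      
                                                       
2   · ─ ·                                              
                                                       
3   R   B                                              
                                                       
4       G           R               · ─ ·              
                                                       
5           · ─ ·   · ─ ·   L                          
Cursor: (0,1)                                          
                                                       
                                                       
                                                       
                                                       
                                                       
                                                       
                                                       


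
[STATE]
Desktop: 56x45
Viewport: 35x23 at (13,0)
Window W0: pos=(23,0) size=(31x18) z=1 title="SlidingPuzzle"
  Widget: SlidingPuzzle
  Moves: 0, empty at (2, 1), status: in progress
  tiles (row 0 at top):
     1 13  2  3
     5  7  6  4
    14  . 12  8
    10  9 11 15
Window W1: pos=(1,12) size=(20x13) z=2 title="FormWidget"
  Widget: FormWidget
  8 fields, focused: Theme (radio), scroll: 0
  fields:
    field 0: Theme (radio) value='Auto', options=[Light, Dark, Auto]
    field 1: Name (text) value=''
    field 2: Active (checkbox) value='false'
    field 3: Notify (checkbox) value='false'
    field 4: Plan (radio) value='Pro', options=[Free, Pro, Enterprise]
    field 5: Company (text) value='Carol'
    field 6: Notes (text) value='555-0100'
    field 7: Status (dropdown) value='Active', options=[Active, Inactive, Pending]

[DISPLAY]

          ┏━━━━━━━━━━━━━━━━━━━━━━━━
          ┃ SlidingPuzzle          
          ┠────────────────────────
          ┃┌────┬────┬────┬────┐   
          ┃│  1 │ 13 │  2 │  3 │   
          ┃├────┼────┼────┼────┤   
          ┃│  5 │  7 │  6 │  4 │   
          ┃├────┼────┼────┼────┤   
          ┃│ 14 │    │ 12 │  8 │   
          ┃├────┼────┼────┼────┤   
          ┃│ 10 │  9 │ 11 │ 15 │   
          ┃└────┴────┴────┴────┘   
━━━━━━━┓  ┃Moves: 0                
       ┃  ┃                        
───────┨  ┃                        
   ( ) ┃  ┃                        
   [  ]┃  ┃                        
   [ ] ┃  ┗━━━━━━━━━━━━━━━━━━━━━━━━
   [ ] ┃                           
   ( ) ┃                           
   [Ca]┃                           
   [55]┃                           
   [A▼]┃                           


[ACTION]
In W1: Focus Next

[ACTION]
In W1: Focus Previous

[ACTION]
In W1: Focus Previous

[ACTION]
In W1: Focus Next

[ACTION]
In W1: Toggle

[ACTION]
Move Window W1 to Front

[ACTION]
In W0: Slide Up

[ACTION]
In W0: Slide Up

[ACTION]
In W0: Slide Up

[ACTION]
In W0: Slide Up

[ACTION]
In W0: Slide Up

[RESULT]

          ┏━━━━━━━━━━━━━━━━━━━━━━━━
          ┃ SlidingPuzzle          
          ┠────────────────────────
          ┃┌────┬────┬────┬────┐   
          ┃│  1 │ 13 │  2 │  3 │   
          ┃├────┼────┼────┼────┤   
          ┃│  5 │  7 │  6 │  4 │   
          ┃├────┼────┼────┼────┤   
          ┃│ 14 │  9 │ 12 │  8 │   
          ┃├────┼────┼────┼────┤   
          ┃│ 10 │    │ 11 │ 15 │   
          ┃└────┴────┴────┴────┘   
━━━━━━━┓  ┃Moves: 1                
       ┃  ┃                        
───────┨  ┃                        
   ( ) ┃  ┃                        
   [  ]┃  ┃                        
   [ ] ┃  ┗━━━━━━━━━━━━━━━━━━━━━━━━
   [ ] ┃                           
   ( ) ┃                           
   [Ca]┃                           
   [55]┃                           
   [A▼]┃                           
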